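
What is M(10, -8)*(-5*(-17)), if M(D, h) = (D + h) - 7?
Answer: -425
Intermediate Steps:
M(D, h) = -7 + D + h
M(10, -8)*(-5*(-17)) = (-7 + 10 - 8)*(-5*(-17)) = -5*85 = -425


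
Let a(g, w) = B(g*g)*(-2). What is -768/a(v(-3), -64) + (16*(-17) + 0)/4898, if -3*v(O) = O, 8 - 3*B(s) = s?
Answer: 2820296/17143 ≈ 164.52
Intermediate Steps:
B(s) = 8/3 - s/3
v(O) = -O/3
a(g, w) = -16/3 + 2*g²/3 (a(g, w) = (8/3 - g*g/3)*(-2) = (8/3 - g²/3)*(-2) = -16/3 + 2*g²/3)
-768/a(v(-3), -64) + (16*(-17) + 0)/4898 = -768/(-16/3 + 2*(-⅓*(-3))²/3) + (16*(-17) + 0)/4898 = -768/(-16/3 + (⅔)*1²) + (-272 + 0)*(1/4898) = -768/(-16/3 + (⅔)*1) - 272*1/4898 = -768/(-16/3 + ⅔) - 136/2449 = -768/(-14/3) - 136/2449 = -768*(-3/14) - 136/2449 = 1152/7 - 136/2449 = 2820296/17143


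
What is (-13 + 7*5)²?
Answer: 484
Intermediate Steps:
(-13 + 7*5)² = (-13 + 35)² = 22² = 484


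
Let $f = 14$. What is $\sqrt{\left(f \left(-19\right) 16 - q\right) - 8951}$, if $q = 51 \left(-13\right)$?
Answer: $112 i \approx 112.0 i$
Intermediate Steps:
$q = -663$
$\sqrt{\left(f \left(-19\right) 16 - q\right) - 8951} = \sqrt{\left(14 \left(-19\right) 16 - -663\right) - 8951} = \sqrt{\left(\left(-266\right) 16 + 663\right) - 8951} = \sqrt{\left(-4256 + 663\right) - 8951} = \sqrt{-3593 - 8951} = \sqrt{-12544} = 112 i$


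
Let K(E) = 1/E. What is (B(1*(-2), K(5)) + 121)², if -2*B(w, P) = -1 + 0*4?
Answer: 59049/4 ≈ 14762.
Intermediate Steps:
B(w, P) = ½ (B(w, P) = -(-1 + 0*4)/2 = -(-1 + 0)/2 = -½*(-1) = ½)
(B(1*(-2), K(5)) + 121)² = (½ + 121)² = (243/2)² = 59049/4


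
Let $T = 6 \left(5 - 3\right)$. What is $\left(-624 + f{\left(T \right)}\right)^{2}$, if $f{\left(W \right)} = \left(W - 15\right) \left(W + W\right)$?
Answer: $484416$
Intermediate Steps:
$T = 12$ ($T = 6 \cdot 2 = 12$)
$f{\left(W \right)} = 2 W \left(-15 + W\right)$ ($f{\left(W \right)} = \left(-15 + W\right) 2 W = 2 W \left(-15 + W\right)$)
$\left(-624 + f{\left(T \right)}\right)^{2} = \left(-624 + 2 \cdot 12 \left(-15 + 12\right)\right)^{2} = \left(-624 + 2 \cdot 12 \left(-3\right)\right)^{2} = \left(-624 - 72\right)^{2} = \left(-696\right)^{2} = 484416$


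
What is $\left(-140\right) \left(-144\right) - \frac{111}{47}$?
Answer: $\frac{947409}{47} \approx 20158.0$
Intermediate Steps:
$\left(-140\right) \left(-144\right) - \frac{111}{47} = 20160 - \frac{111}{47} = \frac{947409}{47}$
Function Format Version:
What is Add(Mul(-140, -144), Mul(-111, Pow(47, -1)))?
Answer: Rational(947409, 47) ≈ 20158.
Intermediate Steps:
Add(Mul(-140, -144), Mul(-111, Pow(47, -1))) = Add(20160, Mul(-111, Rational(1, 47))) = Add(20160, Rational(-111, 47)) = Rational(947409, 47)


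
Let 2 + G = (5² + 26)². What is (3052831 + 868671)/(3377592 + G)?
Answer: 3921502/3380191 ≈ 1.1601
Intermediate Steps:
G = 2599 (G = -2 + (5² + 26)² = -2 + (25 + 26)² = -2 + 51² = -2 + 2601 = 2599)
(3052831 + 868671)/(3377592 + G) = (3052831 + 868671)/(3377592 + 2599) = 3921502/3380191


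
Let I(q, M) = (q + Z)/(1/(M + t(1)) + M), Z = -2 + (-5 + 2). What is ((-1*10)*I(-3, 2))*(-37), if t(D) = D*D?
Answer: -8880/7 ≈ -1268.6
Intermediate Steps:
t(D) = D²
Z = -5 (Z = -2 - 3 = -5)
I(q, M) = (-5 + q)/(M + 1/(1 + M)) (I(q, M) = (q - 5)/(1/(M + 1²) + M) = (-5 + q)/(1/(M + 1) + M) = (-5 + q)/(1/(1 + M) + M) = (-5 + q)/(M + 1/(1 + M)))
((-1*10)*I(-3, 2))*(-37) = ((-1*10)*((-5 - 3 - 5*2 + 2*(-3))/(1 + 2 + 2²)))*(-37) = -10*(-5 - 3 - 10 - 6)/(1 + 2 + 4)*(-37) = -10*(-24)/7*(-37) = -10*(-24/7)*(-37) = (240/7)*(-37) = -8880/7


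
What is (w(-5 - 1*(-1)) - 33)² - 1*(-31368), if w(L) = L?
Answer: 32737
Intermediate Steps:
(w(-5 - 1*(-1)) - 33)² - 1*(-31368) = ((-5 - 1*(-1)) - 33)² - 1*(-31368) = ((-5 + 1) - 33)² + 31368 = (-4 - 33)² + 31368 = (-37)² + 31368 = 1369 + 31368 = 32737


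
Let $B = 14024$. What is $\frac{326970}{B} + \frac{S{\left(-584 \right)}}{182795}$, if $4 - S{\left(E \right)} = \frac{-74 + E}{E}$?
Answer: $\frac{1090775516371}{46784186710} \approx 23.315$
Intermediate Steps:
$S{\left(E \right)} = 4 - \frac{-74 + E}{E}$
$\frac{326970}{B} + \frac{S{\left(-584 \right)}}{182795} = \frac{326970}{14024} + \frac{3 + \frac{74}{-584}}{182795} = 326970 \cdot \frac{1}{14024} + \left(3 + 74 \left(- \frac{1}{584}\right)\right) \frac{1}{182795} = \frac{163485}{7012} + \left(3 - \frac{37}{292}\right) \frac{1}{182795} = \frac{163485}{7012} + \frac{839}{292} \cdot \frac{1}{182795} = \frac{163485}{7012} + \frac{839}{53376140} = \frac{1090775516371}{46784186710}$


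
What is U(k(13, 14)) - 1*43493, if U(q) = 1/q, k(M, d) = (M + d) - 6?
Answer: -913352/21 ≈ -43493.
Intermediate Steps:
k(M, d) = -6 + M + d
U(k(13, 14)) - 1*43493 = 1/(-6 + 13 + 14) - 1*43493 = 1/21 - 43493 = -913352/21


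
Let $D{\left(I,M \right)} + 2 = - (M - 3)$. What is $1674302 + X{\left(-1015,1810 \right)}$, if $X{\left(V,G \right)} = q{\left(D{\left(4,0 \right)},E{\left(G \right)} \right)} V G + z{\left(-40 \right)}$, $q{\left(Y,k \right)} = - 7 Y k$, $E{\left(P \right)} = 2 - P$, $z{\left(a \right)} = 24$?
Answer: $-23249296074$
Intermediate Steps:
$D{\left(I,M \right)} = 1 - M$ ($D{\left(I,M \right)} = -2 - \left(M - 3\right) = -2 - \left(-3 + M\right) = 1 - M$)
$q{\left(Y,k \right)} = - 7 Y k$
$X{\left(V,G \right)} = 24 + G V \left(-14 + 7 G\right)$ ($X{\left(V,G \right)} = - 7 \left(1 - 0\right) \left(2 - G\right) V G + 24 = - 7 \left(1 + 0\right) \left(2 - G\right) V G + 24 = \left(-7\right) 1 \left(2 - G\right) V G + 24 = \left(-14 + 7 G\right) V G + 24 = V \left(-14 + 7 G\right) G + 24 = G V \left(-14 + 7 G\right) + 24 = 24 + G V \left(-14 + 7 G\right)$)
$1674302 + X{\left(-1015,1810 \right)} = 1674302 + \left(24 + 7 \cdot 1810 \left(-1015\right) \left(-2 + 1810\right)\right) = 1674302 + \left(24 + 7 \cdot 1810 \left(-1015\right) 1808\right) = 1674302 + \left(24 - 23250970400\right) = 1674302 - 23250970376 = -23249296074$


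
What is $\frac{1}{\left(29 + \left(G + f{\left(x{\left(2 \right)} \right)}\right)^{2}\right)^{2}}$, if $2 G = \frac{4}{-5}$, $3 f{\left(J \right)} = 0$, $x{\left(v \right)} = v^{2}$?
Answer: $\frac{625}{531441} \approx 0.001176$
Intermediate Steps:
$f{\left(J \right)} = 0$ ($f{\left(J \right)} = \frac{1}{3} \cdot 0 = 0$)
$G = - \frac{2}{5}$ ($G = \frac{4 \frac{1}{-5}}{2} = \frac{4 \left(- \frac{1}{5}\right)}{2} = \frac{1}{2} \left(- \frac{4}{5}\right) = - \frac{2}{5} \approx -0.4$)
$\frac{1}{\left(29 + \left(G + f{\left(x{\left(2 \right)} \right)}\right)^{2}\right)^{2}} = \frac{1}{\left(29 + \left(- \frac{2}{5} + 0\right)^{2}\right)^{2}} = \frac{1}{\left(29 + \left(- \frac{2}{5}\right)^{2}\right)^{2}} = \frac{1}{\left(29 + \frac{4}{25}\right)^{2}} = \frac{1}{\left(\frac{729}{25}\right)^{2}} = \frac{1}{\frac{531441}{625}} = \frac{625}{531441}$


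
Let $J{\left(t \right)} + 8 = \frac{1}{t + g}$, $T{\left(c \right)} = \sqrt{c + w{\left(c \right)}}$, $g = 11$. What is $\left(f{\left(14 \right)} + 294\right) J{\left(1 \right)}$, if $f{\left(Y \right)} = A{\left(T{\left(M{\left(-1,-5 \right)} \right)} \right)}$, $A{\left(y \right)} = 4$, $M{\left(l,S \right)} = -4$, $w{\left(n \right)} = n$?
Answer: $- \frac{14155}{6} \approx -2359.2$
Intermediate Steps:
$T{\left(c \right)} = \sqrt{2} \sqrt{c}$ ($T{\left(c \right)} = \sqrt{c + c} = \sqrt{2 c} = \sqrt{2} \sqrt{c}$)
$f{\left(Y \right)} = 4$
$J{\left(t \right)} = -8 + \frac{1}{11 + t}$ ($J{\left(t \right)} = -8 + \frac{1}{t + 11} = -8 + \frac{1}{11 + t}$)
$\left(f{\left(14 \right)} + 294\right) J{\left(1 \right)} = \left(4 + 294\right) \frac{-87 - 8}{11 + 1} = 298 \frac{-87 - 8}{12} = 298 \cdot \frac{1}{12} \left(-95\right) = 298 \left(- \frac{95}{12}\right) = - \frac{14155}{6}$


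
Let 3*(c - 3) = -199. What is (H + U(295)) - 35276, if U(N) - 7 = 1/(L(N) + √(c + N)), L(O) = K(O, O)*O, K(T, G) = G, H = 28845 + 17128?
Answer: 48639085618359/4544010236 - √2085/22720051180 ≈ 10704.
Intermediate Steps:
H = 45973
c = -190/3 (c = 3 + (⅓)*(-199) = 3 - 199/3 = -190/3 ≈ -63.333)
L(O) = O² (L(O) = O*O = O²)
U(N) = 7 + 1/(N² + √(-190/3 + N))
(H + U(295)) - 35276 = (45973 + (3 + 7*√(-570 + 9*295) + 21*295²)/(3*295² + √3*√(-190 + 3*295))) - 35276 = (45973 + (3 + 7*√(-570 + 2655) + 21*87025)/(3*87025 + √3*√(-190 + 885))) - 35276 = (45973 + (3 + 7*√2085 + 1827525)/(261075 + √3*√695)) - 35276 = (45973 + (1827528 + 7*√2085)/(261075 + √2085)) - 35276 = 10697 + (1827528 + 7*√2085)/(261075 + √2085)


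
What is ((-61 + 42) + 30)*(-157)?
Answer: -1727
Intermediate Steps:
((-61 + 42) + 30)*(-157) = (-19 + 30)*(-157) = 11*(-157) = -1727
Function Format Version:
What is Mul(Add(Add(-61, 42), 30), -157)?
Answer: -1727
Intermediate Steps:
Mul(Add(Add(-61, 42), 30), -157) = Mul(Add(-19, 30), -157) = Mul(11, -157) = -1727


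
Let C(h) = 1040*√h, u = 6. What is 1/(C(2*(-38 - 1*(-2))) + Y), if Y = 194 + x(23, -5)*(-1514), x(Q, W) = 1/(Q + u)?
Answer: 7453/4094371984 - 163995*I*√2/2047185992 ≈ 1.8203e-6 - 0.00011329*I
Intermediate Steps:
x(Q, W) = 1/(6 + Q) (x(Q, W) = 1/(Q + 6) = 1/(6 + Q))
Y = 4112/29 (Y = 194 - 1514/(6 + 23) = 194 - 1514/29 = 4112/29 ≈ 141.79)
1/(C(2*(-38 - 1*(-2))) + Y) = 1/(1040*√(2*(-38 - 1*(-2))) + 4112/29) = 1/(1040*√(2*(-38 + 2)) + 4112/29) = 1/(1040*√(2*(-36)) + 4112/29) = 1/(1040*√(-72) + 4112/29) = 1/(1040*(6*I*√2) + 4112/29) = 1/(6240*I*√2 + 4112/29) = 1/(4112/29 + 6240*I*√2)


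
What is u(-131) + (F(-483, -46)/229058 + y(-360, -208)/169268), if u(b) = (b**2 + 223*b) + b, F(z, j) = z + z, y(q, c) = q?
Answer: -59045228898540/4846523693 ≈ -12183.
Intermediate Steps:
F(z, j) = 2*z
u(b) = b**2 + 224*b
u(-131) + (F(-483, -46)/229058 + y(-360, -208)/169268) = -131*(224 - 131) + ((2*(-483))/229058 - 360/169268) = -131*93 + (-966*1/229058 - 360*1/169268) = -12183 + (-483/114529 - 90/42317) = -12183 - 30746721/4846523693 = -59045228898540/4846523693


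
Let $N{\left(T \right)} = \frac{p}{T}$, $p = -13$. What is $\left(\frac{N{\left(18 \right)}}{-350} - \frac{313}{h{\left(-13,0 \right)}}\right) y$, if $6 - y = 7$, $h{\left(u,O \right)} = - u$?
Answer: $\frac{1971731}{81900} \approx 24.075$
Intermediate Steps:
$N{\left(T \right)} = - \frac{13}{T}$
$y = -1$ ($y = 6 - 7 = -1$)
$\left(\frac{N{\left(18 \right)}}{-350} - \frac{313}{h{\left(-13,0 \right)}}\right) y = \left(\frac{\left(-13\right) \frac{1}{18}}{-350} - \frac{313}{\left(-1\right) \left(-13\right)}\right) \left(-1\right) = \left(\left(-13\right) \frac{1}{18} \left(- \frac{1}{350}\right) - \frac{313}{13}\right) \left(-1\right) = \left(\left(- \frac{13}{18}\right) \left(- \frac{1}{350}\right) - \frac{313}{13}\right) \left(-1\right) = \left(\frac{13}{6300} - \frac{313}{13}\right) \left(-1\right) = \left(- \frac{1971731}{81900}\right) \left(-1\right) = \frac{1971731}{81900}$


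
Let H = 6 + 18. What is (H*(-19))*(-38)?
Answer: 17328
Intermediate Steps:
H = 24
(H*(-19))*(-38) = (24*(-19))*(-38) = -456*(-38) = 17328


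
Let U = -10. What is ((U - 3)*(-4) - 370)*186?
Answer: -59148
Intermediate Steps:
((U - 3)*(-4) - 370)*186 = ((-10 - 3)*(-4) - 370)*186 = (-13*(-4) - 370)*186 = (52 - 370)*186 = -318*186 = -59148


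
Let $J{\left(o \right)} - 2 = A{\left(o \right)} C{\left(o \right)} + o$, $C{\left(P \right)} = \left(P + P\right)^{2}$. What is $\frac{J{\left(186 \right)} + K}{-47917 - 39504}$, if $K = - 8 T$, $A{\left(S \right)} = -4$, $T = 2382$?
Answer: $\frac{572404}{87421} \approx 6.5477$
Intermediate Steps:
$C{\left(P \right)} = 4 P^{2}$ ($C{\left(P \right)} = \left(2 P\right)^{2} = 4 P^{2}$)
$K = -19056$ ($K = \left(-8\right) 2382 = -19056$)
$J{\left(o \right)} = 2 + o - 16 o^{2}$ ($J{\left(o \right)} = 2 - \left(- o + 4 \cdot 4 o^{2}\right) = 2 - \left(- o + 16 o^{2}\right) = 2 + o - 16 o^{2}$)
$\frac{J{\left(186 \right)} + K}{-47917 - 39504} = \frac{\left(2 + 186 - 16 \cdot 186^{2}\right) - 19056}{-47917 - 39504} = \frac{\left(2 + 186 - 553536\right) - 19056}{-87421} = \left(\left(2 + 186 - 553536\right) - 19056\right) \left(- \frac{1}{87421}\right) = \left(-553348 - 19056\right) \left(- \frac{1}{87421}\right) = \left(-572404\right) \left(- \frac{1}{87421}\right) = \frac{572404}{87421}$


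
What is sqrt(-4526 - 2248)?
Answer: I*sqrt(6774) ≈ 82.304*I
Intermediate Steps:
sqrt(-4526 - 2248) = sqrt(-6774) = I*sqrt(6774)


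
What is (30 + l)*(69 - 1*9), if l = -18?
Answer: 720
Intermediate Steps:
(30 + l)*(69 - 1*9) = (30 - 18)*(69 - 1*9) = 12*(69 - 9) = 12*60 = 720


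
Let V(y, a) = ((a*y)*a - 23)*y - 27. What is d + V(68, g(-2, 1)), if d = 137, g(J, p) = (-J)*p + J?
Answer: -1454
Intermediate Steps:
g(J, p) = J - J*p (g(J, p) = -J*p + J = J - J*p)
V(y, a) = -27 + y*(-23 + y*a²) (V(y, a) = (y*a² - 23)*y - 27 = (-23 + y*a²)*y - 27 = y*(-23 + y*a²) - 27 = -27 + y*(-23 + y*a²))
d + V(68, g(-2, 1)) = 137 + (-27 - 23*68 + (-2*(1 - 1*1))²*68²) = 137 + (-27 - 1564 + (-2*(1 - 1))²*4624) = 137 + (-27 - 1564 + (-2*0)²*4624) = 137 + (-27 - 1564 + 0²*4624) = 137 + (-27 - 1564 + 0*4624) = 137 + (-27 - 1564 + 0) = 137 - 1591 = -1454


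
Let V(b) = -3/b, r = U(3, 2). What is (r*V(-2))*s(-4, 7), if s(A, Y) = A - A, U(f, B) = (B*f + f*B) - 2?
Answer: 0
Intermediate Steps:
U(f, B) = -2 + 2*B*f (U(f, B) = (B*f + B*f) - 2 = 2*B*f - 2 = -2 + 2*B*f)
r = 10 (r = -2 + 2*2*3 = -2 + 12 = 10)
s(A, Y) = 0
(r*V(-2))*s(-4, 7) = (10*(-3/(-2)))*0 = (10*(-3*(-½)))*0 = (10*(3/2))*0 = 15*0 = 0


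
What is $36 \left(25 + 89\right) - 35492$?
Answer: $-31388$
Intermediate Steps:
$36 \left(25 + 89\right) - 35492 = 36 \cdot 114 - 35492 = 4104 - 35492 = -31388$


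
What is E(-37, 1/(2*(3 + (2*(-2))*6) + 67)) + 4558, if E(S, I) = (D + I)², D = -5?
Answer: 2864126/625 ≈ 4582.6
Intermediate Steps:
E(S, I) = (-5 + I)²
E(-37, 1/(2*(3 + (2*(-2))*6) + 67)) + 4558 = (-5 + 1/(2*(3 + (2*(-2))*6) + 67))² + 4558 = (-5 + 1/(2*(3 - 4*6) + 67))² + 4558 = (-5 + 1/(2*(3 - 24) + 67))² + 4558 = (-5 + 1/(2*(-21) + 67))² + 4558 = (-5 + 1/(-42 + 67))² + 4558 = (-5 + 1/25)² + 4558 = (-124/25)² + 4558 = 15376/625 + 4558 = 2864126/625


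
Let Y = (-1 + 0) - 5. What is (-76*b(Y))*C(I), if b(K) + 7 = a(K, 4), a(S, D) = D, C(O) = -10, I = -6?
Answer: -2280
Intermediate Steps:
Y = -6 (Y = -1 - 5 = -6)
b(K) = -3 (b(K) = -7 + 4 = -3)
(-76*b(Y))*C(I) = -76*(-3)*(-10) = 228*(-10) = -2280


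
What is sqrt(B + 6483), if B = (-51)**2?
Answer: 2*sqrt(2271) ≈ 95.310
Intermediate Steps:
B = 2601
sqrt(B + 6483) = sqrt(2601 + 6483) = sqrt(9084) = 2*sqrt(2271)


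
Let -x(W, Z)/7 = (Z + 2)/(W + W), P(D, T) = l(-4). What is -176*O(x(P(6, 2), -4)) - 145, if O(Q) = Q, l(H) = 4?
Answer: -453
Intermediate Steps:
P(D, T) = 4
x(W, Z) = -7*(2 + Z)/(2*W) (x(W, Z) = -7*(Z + 2)/(W + W) = -7*(2 + Z)/(2*W))
-176*O(x(P(6, 2), -4)) - 145 = -616*(-2 - 1*(-4))/4 - 145 = -616*(-2 + 4)/4 - 145 = -616*2/4 - 145 = -176*7/4 - 145 = -308 - 145 = -453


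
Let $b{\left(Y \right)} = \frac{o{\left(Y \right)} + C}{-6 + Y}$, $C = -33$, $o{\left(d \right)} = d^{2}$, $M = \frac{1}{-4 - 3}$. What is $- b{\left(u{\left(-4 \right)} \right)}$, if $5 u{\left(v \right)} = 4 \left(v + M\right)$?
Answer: $- \frac{26969}{11410} \approx -2.3636$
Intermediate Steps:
$M = - \frac{1}{7}$ ($M = \frac{1}{-7} = - \frac{1}{7} \approx -0.14286$)
$u{\left(v \right)} = - \frac{4}{35} + \frac{4 v}{5}$ ($u{\left(v \right)} = \frac{4 \left(v - \frac{1}{7}\right)}{5} = \frac{4 \left(- \frac{1}{7} + v\right)}{5} = \frac{- \frac{4}{7} + 4 v}{5} = - \frac{4}{35} + \frac{4 v}{5}$)
$b{\left(Y \right)} = \frac{-33 + Y^{2}}{-6 + Y}$ ($b{\left(Y \right)} = \frac{Y^{2} - 33}{-6 + Y} = \frac{-33 + Y^{2}}{-6 + Y}$)
$- b{\left(u{\left(-4 \right)} \right)} = - \frac{-33 + \left(- \frac{4}{35} + \frac{4}{5} \left(-4\right)\right)^{2}}{-6 + \left(- \frac{4}{35} + \frac{4}{5} \left(-4\right)\right)} = - \frac{-33 + \left(- \frac{4}{35} - \frac{16}{5}\right)^{2}}{-6 - \frac{116}{35}} = - \frac{-33 + \left(- \frac{116}{35}\right)^{2}}{-6 - \frac{116}{35}} = - \frac{-33 + \frac{13456}{1225}}{- \frac{326}{35}} = - \frac{\left(-35\right) \left(-26969\right)}{326 \cdot 1225} = \left(-1\right) \frac{26969}{11410} = - \frac{26969}{11410}$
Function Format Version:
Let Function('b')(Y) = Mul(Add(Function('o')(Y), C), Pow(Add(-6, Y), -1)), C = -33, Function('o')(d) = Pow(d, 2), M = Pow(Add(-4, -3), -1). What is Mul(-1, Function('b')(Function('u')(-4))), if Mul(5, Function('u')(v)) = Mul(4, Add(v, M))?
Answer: Rational(-26969, 11410) ≈ -2.3636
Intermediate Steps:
M = Rational(-1, 7) (M = Pow(-7, -1) = Rational(-1, 7) ≈ -0.14286)
Function('u')(v) = Add(Rational(-4, 35), Mul(Rational(4, 5), v)) (Function('u')(v) = Mul(Rational(1, 5), Mul(4, Add(v, Rational(-1, 7)))) = Mul(Rational(1, 5), Mul(4, Add(Rational(-1, 7), v))) = Mul(Rational(1, 5), Add(Rational(-4, 7), Mul(4, v))) = Add(Rational(-4, 35), Mul(Rational(4, 5), v)))
Function('b')(Y) = Mul(Pow(Add(-6, Y), -1), Add(-33, Pow(Y, 2))) (Function('b')(Y) = Mul(Add(Pow(Y, 2), -33), Pow(Add(-6, Y), -1)) = Mul(Add(-33, Pow(Y, 2)), Pow(Add(-6, Y), -1)) = Mul(Pow(Add(-6, Y), -1), Add(-33, Pow(Y, 2))))
Mul(-1, Function('b')(Function('u')(-4))) = Mul(-1, Mul(Pow(Add(-6, Add(Rational(-4, 35), Mul(Rational(4, 5), -4))), -1), Add(-33, Pow(Add(Rational(-4, 35), Mul(Rational(4, 5), -4)), 2)))) = Mul(-1, Mul(Pow(Add(-6, Add(Rational(-4, 35), Rational(-16, 5))), -1), Add(-33, Pow(Add(Rational(-4, 35), Rational(-16, 5)), 2)))) = Mul(-1, Mul(Pow(Add(-6, Rational(-116, 35)), -1), Add(-33, Pow(Rational(-116, 35), 2)))) = Mul(-1, Mul(Pow(Rational(-326, 35), -1), Add(-33, Rational(13456, 1225)))) = Mul(-1, Mul(Rational(-35, 326), Rational(-26969, 1225))) = Mul(-1, Rational(26969, 11410)) = Rational(-26969, 11410)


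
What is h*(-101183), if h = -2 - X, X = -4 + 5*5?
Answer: 2327209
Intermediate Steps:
X = 21 (X = -4 + 25 = 21)
h = -23 (h = -2 - 1*21 = -2 - 21 = -23)
h*(-101183) = -23*(-101183) = 2327209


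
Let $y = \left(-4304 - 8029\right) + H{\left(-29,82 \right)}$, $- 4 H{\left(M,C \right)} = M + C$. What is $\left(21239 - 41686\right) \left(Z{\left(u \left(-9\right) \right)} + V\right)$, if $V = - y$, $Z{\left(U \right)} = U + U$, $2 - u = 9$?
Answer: $- \frac{1020080383}{4} \approx -2.5502 \cdot 10^{8}$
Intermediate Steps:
$H{\left(M,C \right)} = - \frac{C}{4} - \frac{M}{4}$ ($H{\left(M,C \right)} = - \frac{M + C}{4} = - \frac{C + M}{4} = - \frac{C}{4} - \frac{M}{4}$)
$u = -7$ ($u = 2 - 9 = -7$)
$Z{\left(U \right)} = 2 U$
$y = - \frac{49385}{4}$ ($y = \left(-4304 - 8029\right) - \frac{53}{4} = -12333 + \left(- \frac{41}{2} + \frac{29}{4}\right) = -12333 - \frac{53}{4} = - \frac{49385}{4} \approx -12346.0$)
$V = \frac{49385}{4}$ ($V = \left(-1\right) \left(- \frac{49385}{4}\right) = \frac{49385}{4} \approx 12346.0$)
$\left(21239 - 41686\right) \left(Z{\left(u \left(-9\right) \right)} + V\right) = \left(21239 - 41686\right) \left(2 \left(\left(-7\right) \left(-9\right)\right) + \frac{49385}{4}\right) = - 20447 \left(2 \cdot 63 + \frac{49385}{4}\right) = - 20447 \left(126 + \frac{49385}{4}\right) = \left(-20447\right) \frac{49889}{4} = - \frac{1020080383}{4}$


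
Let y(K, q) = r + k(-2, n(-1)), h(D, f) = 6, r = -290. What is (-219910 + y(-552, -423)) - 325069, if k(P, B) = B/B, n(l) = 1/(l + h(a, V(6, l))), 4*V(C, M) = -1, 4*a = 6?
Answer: -545268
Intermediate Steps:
a = 3/2 (a = (¼)*6 = 3/2 ≈ 1.5000)
V(C, M) = -¼ (V(C, M) = (¼)*(-1) = -¼)
n(l) = 1/(6 + l) (n(l) = 1/(l + 6) = 1/(6 + l))
k(P, B) = 1
y(K, q) = -289 (y(K, q) = -290 + 1 = -289)
(-219910 + y(-552, -423)) - 325069 = (-219910 - 289) - 325069 = -220199 - 325069 = -545268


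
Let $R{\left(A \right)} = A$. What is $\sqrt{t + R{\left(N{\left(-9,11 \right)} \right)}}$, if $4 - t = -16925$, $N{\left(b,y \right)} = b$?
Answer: $6 \sqrt{470} \approx 130.08$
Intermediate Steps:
$t = 16929$ ($t = 4 - -16925 = 4 + 16925 = 16929$)
$\sqrt{t + R{\left(N{\left(-9,11 \right)} \right)}} = \sqrt{16929 - 9} = \sqrt{16920} = 6 \sqrt{470}$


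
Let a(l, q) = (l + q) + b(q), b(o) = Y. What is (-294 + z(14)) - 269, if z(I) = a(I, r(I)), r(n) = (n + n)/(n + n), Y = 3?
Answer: -545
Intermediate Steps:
r(n) = 1 (r(n) = (2*n)/((2*n)) = (2*n)*(1/(2*n)) = 1)
b(o) = 3
a(l, q) = 3 + l + q (a(l, q) = (l + q) + 3 = 3 + l + q)
z(I) = 4 + I (z(I) = 3 + I + 1 = 4 + I)
(-294 + z(14)) - 269 = (-294 + (4 + 14)) - 269 = (-294 + 18) - 269 = -276 - 269 = -545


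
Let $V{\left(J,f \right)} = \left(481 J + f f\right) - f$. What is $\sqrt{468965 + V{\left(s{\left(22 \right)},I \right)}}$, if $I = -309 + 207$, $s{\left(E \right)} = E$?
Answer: $\sqrt{490053} \approx 700.04$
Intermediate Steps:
$I = -102$
$V{\left(J,f \right)} = f^{2} - f + 481 J$ ($V{\left(J,f \right)} = \left(481 J + f^{2}\right) - f = \left(f^{2} + 481 J\right) - f = f^{2} - f + 481 J$)
$\sqrt{468965 + V{\left(s{\left(22 \right)},I \right)}} = \sqrt{468965 + \left(\left(-102\right)^{2} - -102 + 481 \cdot 22\right)} = \sqrt{468965 + \left(10404 + 102 + 10582\right)} = \sqrt{468965 + 21088} = \sqrt{490053}$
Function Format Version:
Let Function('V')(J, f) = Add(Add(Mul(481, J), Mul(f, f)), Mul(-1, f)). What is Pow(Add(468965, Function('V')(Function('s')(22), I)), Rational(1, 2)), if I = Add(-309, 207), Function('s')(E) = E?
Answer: Pow(490053, Rational(1, 2)) ≈ 700.04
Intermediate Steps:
I = -102
Function('V')(J, f) = Add(Pow(f, 2), Mul(-1, f), Mul(481, J)) (Function('V')(J, f) = Add(Add(Mul(481, J), Pow(f, 2)), Mul(-1, f)) = Add(Add(Pow(f, 2), Mul(481, J)), Mul(-1, f)) = Add(Pow(f, 2), Mul(-1, f), Mul(481, J)))
Pow(Add(468965, Function('V')(Function('s')(22), I)), Rational(1, 2)) = Pow(Add(468965, Add(Pow(-102, 2), Mul(-1, -102), Mul(481, 22))), Rational(1, 2)) = Pow(Add(468965, Add(10404, 102, 10582)), Rational(1, 2)) = Pow(Add(468965, 21088), Rational(1, 2)) = Pow(490053, Rational(1, 2))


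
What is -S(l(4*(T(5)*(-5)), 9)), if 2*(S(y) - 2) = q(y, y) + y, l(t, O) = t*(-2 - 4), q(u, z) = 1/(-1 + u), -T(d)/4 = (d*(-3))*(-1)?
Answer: 51818397/14402 ≈ 3598.0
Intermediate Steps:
T(d) = -12*d (T(d) = -4*d*(-3)*(-1) = -4*(-3*d)*(-1) = -12*d)
l(t, O) = -6*t (l(t, O) = t*(-6) = -6*t)
S(y) = 2 + y/2 + 1/(2*(-1 + y)) (S(y) = 2 + (1/(-1 + y) + y)/2 = 2 + (y + 1/(-1 + y))/2 = 2 + (y/2 + 1/(2*(-1 + y))) = 2 + y/2 + 1/(2*(-1 + y)))
-S(l(4*(T(5)*(-5)), 9)) = -(1 + (-1 - 24*-12*5*(-5))*(4 - 24*-12*5*(-5)))/(2*(-1 - 24*-12*5*(-5))) = -(1 + (-1 - 24*(-60*(-5)))*(4 - 24*(-60*(-5))))/(2*(-1 - 24*(-60*(-5)))) = -(1 + (-1 - 24*300)*(4 - 24*300))/(2*(-1 - 24*300)) = -(1 + (-1 - 6*1200)*(4 - 6*1200))/(2*(-1 - 6*1200)) = -(1 + (-1 - 7200)*(4 - 7200))/(2*(-1 - 7200)) = -(1 - 7201*(-7196))/(2*(-7201)) = -(-1)*(1 + 51818396)/(2*7201) = -(-1)*51818397/(2*7201) = -1*(-51818397/14402) = 51818397/14402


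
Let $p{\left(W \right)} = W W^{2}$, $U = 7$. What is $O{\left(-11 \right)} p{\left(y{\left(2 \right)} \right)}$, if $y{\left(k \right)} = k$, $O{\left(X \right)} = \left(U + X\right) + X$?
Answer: $-120$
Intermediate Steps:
$O{\left(X \right)} = 7 + 2 X$ ($O{\left(X \right)} = \left(7 + X\right) + X = 7 + 2 X$)
$p{\left(W \right)} = W^{3}$
$O{\left(-11 \right)} p{\left(y{\left(2 \right)} \right)} = \left(7 + 2 \left(-11\right)\right) 2^{3} = \left(7 - 22\right) 8 = \left(-15\right) 8 = -120$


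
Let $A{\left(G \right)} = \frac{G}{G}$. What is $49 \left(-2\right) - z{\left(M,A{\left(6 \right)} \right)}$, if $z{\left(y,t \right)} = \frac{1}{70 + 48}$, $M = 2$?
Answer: $- \frac{11565}{118} \approx -98.008$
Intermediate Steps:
$A{\left(G \right)} = 1$
$z{\left(y,t \right)} = \frac{1}{118}$
$49 \left(-2\right) - z{\left(M,A{\left(6 \right)} \right)} = 49 \left(-2\right) - \frac{1}{118} = -98 - \frac{1}{118} = - \frac{11565}{118}$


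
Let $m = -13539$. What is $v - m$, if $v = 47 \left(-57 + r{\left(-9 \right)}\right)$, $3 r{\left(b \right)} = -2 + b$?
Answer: $\frac{32063}{3} \approx 10688.0$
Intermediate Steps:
$r{\left(b \right)} = - \frac{2}{3} + \frac{b}{3}$ ($r{\left(b \right)} = \frac{-2 + b}{3} = - \frac{2}{3} + \frac{b}{3}$)
$v = - \frac{8554}{3}$ ($v = 47 \left(-57 + \left(- \frac{2}{3} + \frac{1}{3} \left(-9\right)\right)\right) = 47 \left(-57 - \frac{11}{3}\right) = 47 \left(- \frac{182}{3}\right) = - \frac{8554}{3} \approx -2851.3$)
$v - m = - \frac{8554}{3} - -13539 = - \frac{8554}{3} + 13539 = \frac{32063}{3}$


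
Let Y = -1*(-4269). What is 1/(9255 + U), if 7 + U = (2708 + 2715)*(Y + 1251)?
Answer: 1/29944208 ≈ 3.3395e-8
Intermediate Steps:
Y = 4269
U = 29934953 (U = -7 + (2708 + 2715)*(4269 + 1251) = -7 + 5423*5520 = -7 + 29934960 = 29934953)
1/(9255 + U) = 1/(9255 + 29934953) = 1/29944208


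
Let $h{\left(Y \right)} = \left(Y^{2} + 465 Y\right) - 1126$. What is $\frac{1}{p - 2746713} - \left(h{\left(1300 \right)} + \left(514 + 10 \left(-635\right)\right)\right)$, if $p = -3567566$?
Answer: $- \frac{14444153155103}{6314279} \approx -2.2875 \cdot 10^{6}$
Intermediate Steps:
$h{\left(Y \right)} = -1126 + Y^{2} + 465 Y$
$\frac{1}{p - 2746713} - \left(h{\left(1300 \right)} + \left(514 + 10 \left(-635\right)\right)\right) = \frac{1}{-3567566 - 2746713} - \left(\left(-1126 + 1300^{2} + 465 \cdot 1300\right) + \left(514 + 10 \left(-635\right)\right)\right) = \frac{1}{-6314279} - \left(\left(-1126 + 1690000 + 604500\right) + \left(514 - 6350\right)\right) = - \frac{1}{6314279} - \left(2293374 - 5836\right) = - \frac{1}{6314279} - 2287538 = - \frac{14444153155103}{6314279}$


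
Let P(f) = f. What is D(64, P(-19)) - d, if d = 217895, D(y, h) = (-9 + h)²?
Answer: -217111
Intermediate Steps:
D(64, P(-19)) - d = (-9 - 19)² - 1*217895 = (-28)² - 217895 = 784 - 217895 = -217111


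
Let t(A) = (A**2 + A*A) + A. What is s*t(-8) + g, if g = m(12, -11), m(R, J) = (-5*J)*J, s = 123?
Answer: 14155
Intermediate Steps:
m(R, J) = -5*J**2
g = -605 (g = -5*(-11)**2 = -5*121 = -605)
t(A) = A + 2*A**2 (t(A) = (A**2 + A**2) + A = 2*A**2 + A = A + 2*A**2)
s*t(-8) + g = 123*(-8*(1 + 2*(-8))) - 605 = 123*(-8*(1 - 16)) - 605 = 123*(-8*(-15)) - 605 = 123*120 - 605 = 14760 - 605 = 14155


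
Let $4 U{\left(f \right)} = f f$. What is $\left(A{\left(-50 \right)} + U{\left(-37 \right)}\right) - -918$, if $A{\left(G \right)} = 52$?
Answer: $\frac{5249}{4} \approx 1312.3$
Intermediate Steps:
$U{\left(f \right)} = \frac{f^{2}}{4}$ ($U{\left(f \right)} = \frac{f f}{4} = \frac{f^{2}}{4}$)
$\left(A{\left(-50 \right)} + U{\left(-37 \right)}\right) - -918 = \left(52 + \frac{\left(-37\right)^{2}}{4}\right) - -918 = \left(52 + \frac{1}{4} \cdot 1369\right) + \left(-514 + 1432\right) = \left(52 + \frac{1369}{4}\right) + 918 = \frac{1577}{4} + 918 = \frac{5249}{4}$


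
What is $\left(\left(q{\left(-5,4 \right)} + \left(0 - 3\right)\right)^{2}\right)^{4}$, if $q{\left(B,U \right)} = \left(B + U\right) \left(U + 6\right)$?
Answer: $815730721$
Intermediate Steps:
$q{\left(B,U \right)} = \left(6 + U\right) \left(B + U\right)$ ($q{\left(B,U \right)} = \left(B + U\right) \left(6 + U\right) = \left(6 + U\right) \left(B + U\right)$)
$\left(\left(q{\left(-5,4 \right)} + \left(0 - 3\right)\right)^{2}\right)^{4} = \left(\left(\left(4^{2} + 6 \left(-5\right) + 6 \cdot 4 - 20\right) + \left(0 - 3\right)\right)^{2}\right)^{4} = \left(\left(\left(16 - 30 + 24 - 20\right) + \left(0 - 3\right)\right)^{2}\right)^{4} = \left(\left(-10 - 3\right)^{2}\right)^{4} = \left(\left(-13\right)^{2}\right)^{4} = 169^{4} = 815730721$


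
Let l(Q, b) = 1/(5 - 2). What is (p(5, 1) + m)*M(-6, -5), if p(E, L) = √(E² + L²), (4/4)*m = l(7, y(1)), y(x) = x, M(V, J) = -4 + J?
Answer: -3 - 9*√26 ≈ -48.891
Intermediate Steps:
l(Q, b) = ⅓ (l(Q, b) = 1/3 = ⅓)
m = ⅓ ≈ 0.33333
(p(5, 1) + m)*M(-6, -5) = (√(5² + 1²) + ⅓)*(-4 - 5) = (√(25 + 1) + ⅓)*(-9) = (√26 + ⅓)*(-9) = (⅓ + √26)*(-9) = -3 - 9*√26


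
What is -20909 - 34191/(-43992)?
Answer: -102199393/4888 ≈ -20908.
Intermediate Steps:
-20909 - 34191/(-43992) = -20909 - 34191*(-1/43992) = -20909 + 3799/4888 = -102199393/4888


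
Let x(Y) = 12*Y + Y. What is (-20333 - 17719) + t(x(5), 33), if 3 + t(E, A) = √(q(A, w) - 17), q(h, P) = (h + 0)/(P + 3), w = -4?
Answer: -38055 + 5*I*√2 ≈ -38055.0 + 7.0711*I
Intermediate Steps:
x(Y) = 13*Y
q(h, P) = h/(3 + P)
t(E, A) = -3 + √(-17 - A) (t(E, A) = -3 + √(A/(3 - 4) - 17) = -3 + √(A/(-1) - 17) = -3 + √(A*(-1) - 17) = -3 + √(-A - 17) = -3 + √(-17 - A))
(-20333 - 17719) + t(x(5), 33) = (-20333 - 17719) + (-3 + √(-17 - 1*33)) = -38052 + (-3 + √(-17 - 33)) = -38052 + (-3 + √(-50)) = -38052 + (-3 + 5*I*√2) = -38055 + 5*I*√2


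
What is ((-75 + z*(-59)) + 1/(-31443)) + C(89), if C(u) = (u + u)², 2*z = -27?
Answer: 2037852271/62886 ≈ 32406.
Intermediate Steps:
z = -27/2 (z = (½)*(-27) = -27/2 ≈ -13.500)
C(u) = 4*u² (C(u) = (2*u)² = 4*u²)
((-75 + z*(-59)) + 1/(-31443)) + C(89) = ((-75 - 27/2*(-59)) + 1/(-31443)) + 4*89² = ((-75 + 1593/2) - 1/31443) + 4*7921 = (1443/2 - 1/31443) + 31684 = 45372247/62886 + 31684 = 2037852271/62886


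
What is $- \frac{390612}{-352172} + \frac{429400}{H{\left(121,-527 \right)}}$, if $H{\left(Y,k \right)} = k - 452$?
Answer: $- \frac{37710061913}{86194097} \approx -437.5$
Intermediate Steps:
$H{\left(Y,k \right)} = -452 + k$
$- \frac{390612}{-352172} + \frac{429400}{H{\left(121,-527 \right)}} = - \frac{390612}{-352172} + \frac{429400}{-452 - 527} = \left(-390612\right) \left(- \frac{1}{352172}\right) + \frac{429400}{-979} = \frac{97653}{88043} + 429400 \left(- \frac{1}{979}\right) = \frac{97653}{88043} - \frac{429400}{979} = - \frac{37710061913}{86194097}$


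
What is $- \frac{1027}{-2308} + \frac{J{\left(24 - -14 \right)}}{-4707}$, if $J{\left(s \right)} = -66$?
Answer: $\frac{1662139}{3621252} \approx 0.459$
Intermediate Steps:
$- \frac{1027}{-2308} + \frac{J{\left(24 - -14 \right)}}{-4707} = - \frac{1027}{-2308} - \frac{66}{-4707} = \left(-1027\right) \left(- \frac{1}{2308}\right) - - \frac{22}{1569} = \frac{1027}{2308} + \frac{22}{1569} = \frac{1662139}{3621252}$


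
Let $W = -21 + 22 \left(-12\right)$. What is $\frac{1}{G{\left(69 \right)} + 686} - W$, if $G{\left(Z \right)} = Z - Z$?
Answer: $\frac{195511}{686} \approx 285.0$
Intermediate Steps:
$G{\left(Z \right)} = 0$
$W = -285$ ($W = -21 - 264 = -285$)
$\frac{1}{G{\left(69 \right)} + 686} - W = \frac{1}{0 + 686} - -285 = \frac{1}{686} + 285 = \frac{195511}{686}$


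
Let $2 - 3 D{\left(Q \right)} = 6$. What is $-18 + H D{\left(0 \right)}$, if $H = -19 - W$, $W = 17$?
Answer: $30$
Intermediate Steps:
$D{\left(Q \right)} = - \frac{4}{3}$ ($D{\left(Q \right)} = \frac{2}{3} - 2 = - \frac{4}{3}$)
$H = -36$ ($H = -19 - 17 = -36$)
$-18 + H D{\left(0 \right)} = -18 - -48 = -18 + 48 = 30$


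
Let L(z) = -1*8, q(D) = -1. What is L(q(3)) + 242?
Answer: 234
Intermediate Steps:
L(z) = -8
L(q(3)) + 242 = -8 + 242 = 234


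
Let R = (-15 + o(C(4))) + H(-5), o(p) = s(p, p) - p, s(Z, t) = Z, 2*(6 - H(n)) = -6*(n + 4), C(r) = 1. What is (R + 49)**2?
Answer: 1369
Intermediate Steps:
H(n) = 18 + 3*n (H(n) = 6 - (-1)*6*(n + 4)/2 = 6 - (-1)*6*(4 + n)/2 = 6 - (-1)*(24 + 6*n)/2 = 6 - (-24 - 6*n)/2 = 6 + (12 + 3*n) = 18 + 3*n)
o(p) = 0 (o(p) = p - p = 0)
R = -12 (R = (-15 + 0) + (18 + 3*(-5)) = -15 + (18 - 15) = -15 + 3 = -12)
(R + 49)**2 = (-12 + 49)**2 = 37**2 = 1369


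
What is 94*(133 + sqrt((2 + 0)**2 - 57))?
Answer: 12502 + 94*I*sqrt(53) ≈ 12502.0 + 684.33*I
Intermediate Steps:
94*(133 + sqrt((2 + 0)**2 - 57)) = 94*(133 + sqrt(2**2 - 57)) = 94*(133 + sqrt(4 - 57)) = 94*(133 + sqrt(-53)) = 94*(133 + I*sqrt(53)) = 12502 + 94*I*sqrt(53)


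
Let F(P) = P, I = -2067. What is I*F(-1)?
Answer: 2067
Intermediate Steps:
I*F(-1) = -2067*(-1) = 2067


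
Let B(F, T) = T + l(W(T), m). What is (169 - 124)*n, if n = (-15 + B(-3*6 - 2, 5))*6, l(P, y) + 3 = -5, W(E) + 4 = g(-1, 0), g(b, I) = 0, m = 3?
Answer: -4860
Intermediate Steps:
W(E) = -4 (W(E) = -4 + 0 = -4)
l(P, y) = -8 (l(P, y) = -3 - 5 = -8)
B(F, T) = -8 + T (B(F, T) = T - 8 = -8 + T)
n = -108 (n = (-15 + (-8 + 5))*6 = (-15 - 3)*6 = -18*6 = -108)
(169 - 124)*n = (169 - 124)*(-108) = 45*(-108) = -4860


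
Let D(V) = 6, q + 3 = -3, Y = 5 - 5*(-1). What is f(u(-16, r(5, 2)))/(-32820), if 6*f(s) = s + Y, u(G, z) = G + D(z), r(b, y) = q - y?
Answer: 0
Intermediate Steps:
Y = 10 (Y = 5 + 5 = 10)
q = -6 (q = -3 - 3 = -6)
r(b, y) = -6 - y
u(G, z) = 6 + G (u(G, z) = G + 6 = 6 + G)
f(s) = 5/3 + s/6 (f(s) = (s + 10)/6 = (10 + s)/6 = 5/3 + s/6)
f(u(-16, r(5, 2)))/(-32820) = (5/3 + (6 - 16)/6)/(-32820) = (5/3 + (⅙)*(-10))*(-1/32820) = (5/3 - 5/3)*(-1/32820) = 0*(-1/32820) = 0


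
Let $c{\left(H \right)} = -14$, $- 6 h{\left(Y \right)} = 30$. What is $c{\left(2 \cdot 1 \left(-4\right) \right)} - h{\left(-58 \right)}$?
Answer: $-9$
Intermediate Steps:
$h{\left(Y \right)} = -5$ ($h{\left(Y \right)} = \left(- \frac{1}{6}\right) 30 = -5$)
$c{\left(2 \cdot 1 \left(-4\right) \right)} - h{\left(-58 \right)} = -14 - -5 = -14 + 5 = -9$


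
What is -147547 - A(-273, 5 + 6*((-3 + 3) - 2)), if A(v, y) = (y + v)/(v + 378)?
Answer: -442633/3 ≈ -1.4754e+5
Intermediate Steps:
A(v, y) = (v + y)/(378 + v)
-147547 - A(-273, 5 + 6*((-3 + 3) - 2)) = -147547 - (-273 + (5 + 6*((-3 + 3) - 2)))/(378 - 273) = -147547 - (-273 + (5 + 6*(0 - 2)))/105 = -147547 - (-273 + (5 + 6*(-2)))/105 = -147547 - (-273 + (5 - 12))/105 = -147547 - (-273 - 7)/105 = -147547 - (-280)/105 = -147547 - 1*(-8/3) = -147547 + 8/3 = -442633/3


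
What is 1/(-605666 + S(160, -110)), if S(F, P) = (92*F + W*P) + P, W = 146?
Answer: -1/607116 ≈ -1.6471e-6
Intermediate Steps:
S(F, P) = 92*F + 147*P (S(F, P) = (92*F + 146*P) + P = 92*F + 147*P)
1/(-605666 + S(160, -110)) = 1/(-605666 + (92*160 + 147*(-110))) = 1/(-605666 + (14720 - 16170)) = 1/(-605666 - 1450) = 1/(-607116) = -1/607116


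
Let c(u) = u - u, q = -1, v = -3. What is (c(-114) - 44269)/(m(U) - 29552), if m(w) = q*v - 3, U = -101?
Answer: 44269/29552 ≈ 1.4980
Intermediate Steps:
c(u) = 0
m(w) = 0 (m(w) = -1*(-3) - 3 = 3 - 3 = 0)
(c(-114) - 44269)/(m(U) - 29552) = (0 - 44269)/(0 - 29552) = -44269/(-29552) = -44269*(-1/29552) = 44269/29552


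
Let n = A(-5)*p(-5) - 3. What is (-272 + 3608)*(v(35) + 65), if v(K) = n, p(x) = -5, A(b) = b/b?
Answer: 190152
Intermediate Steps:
A(b) = 1
n = -8 (n = 1*(-5) - 3 = -5 - 3 = -8)
v(K) = -8
(-272 + 3608)*(v(35) + 65) = (-272 + 3608)*(-8 + 65) = 3336*57 = 190152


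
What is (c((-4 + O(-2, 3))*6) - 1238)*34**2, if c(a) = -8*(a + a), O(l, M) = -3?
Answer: -654296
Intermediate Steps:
c(a) = -16*a
(c((-4 + O(-2, 3))*6) - 1238)*34**2 = (-16*(-4 - 3)*6 - 1238)*34**2 = (-(-112)*6 - 1238)*1156 = (-16*(-42) - 1238)*1156 = (672 - 1238)*1156 = -566*1156 = -654296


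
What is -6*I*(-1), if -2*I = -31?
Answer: 93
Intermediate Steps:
I = 31/2 (I = -½*(-31) = 31/2 ≈ 15.500)
-6*I*(-1) = -6*(31/2)*(-1) = -93*(-1) = -1*(-93) = 93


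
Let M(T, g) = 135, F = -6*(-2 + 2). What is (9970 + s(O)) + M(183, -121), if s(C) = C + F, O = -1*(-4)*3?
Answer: 10117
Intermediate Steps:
F = 0 (F = -6*0 = 0)
O = 12 (O = 4*3 = 12)
s(C) = C (s(C) = C + 0 = C)
(9970 + s(O)) + M(183, -121) = (9970 + 12) + 135 = 9982 + 135 = 10117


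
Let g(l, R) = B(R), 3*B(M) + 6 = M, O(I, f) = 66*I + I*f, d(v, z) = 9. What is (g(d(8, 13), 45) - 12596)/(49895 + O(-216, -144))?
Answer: -12583/66743 ≈ -0.18853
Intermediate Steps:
B(M) = -2 + M/3
g(l, R) = -2 + R/3
(g(d(8, 13), 45) - 12596)/(49895 + O(-216, -144)) = ((-2 + (1/3)*45) - 12596)/(49895 - 216*(66 - 144)) = ((-2 + 15) - 12596)/(49895 - 216*(-78)) = (13 - 12596)/(49895 + 16848) = -12583/66743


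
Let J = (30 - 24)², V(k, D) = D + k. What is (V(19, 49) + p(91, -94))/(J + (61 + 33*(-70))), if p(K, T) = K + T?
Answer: -65/2213 ≈ -0.029372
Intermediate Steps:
J = 36 (J = 6² = 36)
(V(19, 49) + p(91, -94))/(J + (61 + 33*(-70))) = ((49 + 19) + (91 - 94))/(36 + (61 + 33*(-70))) = (68 - 3)/(36 + (61 - 2310)) = 65/(36 - 2249) = 65/(-2213) = 65*(-1/2213) = -65/2213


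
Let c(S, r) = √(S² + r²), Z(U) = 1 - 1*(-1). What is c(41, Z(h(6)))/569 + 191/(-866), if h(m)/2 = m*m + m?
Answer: -191/866 + √1685/569 ≈ -0.14841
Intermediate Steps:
h(m) = 2*m + 2*m² (h(m) = 2*(m*m + m) = 2*(m² + m) = 2*(m + m²) = 2*m + 2*m²)
Z(U) = 2 (Z(U) = 1 + 1 = 2)
c(41, Z(h(6)))/569 + 191/(-866) = √(41² + 2²)/569 + 191/(-866) = √(1681 + 4)*(1/569) + 191*(-1/866) = √1685*(1/569) - 191/866 = √1685/569 - 191/866 = -191/866 + √1685/569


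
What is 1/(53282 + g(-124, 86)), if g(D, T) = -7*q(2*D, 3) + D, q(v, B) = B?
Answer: 1/53137 ≈ 1.8819e-5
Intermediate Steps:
g(D, T) = -21 + D (g(D, T) = -7*3 + D = -21 + D)
1/(53282 + g(-124, 86)) = 1/(53282 + (-21 - 124)) = 1/(53282 - 145) = 1/53137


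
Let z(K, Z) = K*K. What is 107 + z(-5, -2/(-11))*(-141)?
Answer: -3418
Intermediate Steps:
z(K, Z) = K²
107 + z(-5, -2/(-11))*(-141) = 107 + (-5)²*(-141) = 107 + 25*(-141) = 107 - 3525 = -3418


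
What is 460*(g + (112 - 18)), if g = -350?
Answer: -117760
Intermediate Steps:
460*(g + (112 - 18)) = 460*(-350 + (112 - 18)) = 460*(-350 + 94) = 460*(-256) = -117760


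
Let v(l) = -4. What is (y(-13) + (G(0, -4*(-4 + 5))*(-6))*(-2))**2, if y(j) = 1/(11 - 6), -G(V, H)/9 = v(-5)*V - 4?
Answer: 4669921/25 ≈ 1.8680e+5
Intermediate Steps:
G(V, H) = 36 + 36*V (G(V, H) = -9*(-4*V - 4) = -9*(-4 - 4*V) = 36 + 36*V)
y(j) = 1/5
(y(-13) + (G(0, -4*(-4 + 5))*(-6))*(-2))**2 = (1/5 + ((36 + 36*0)*(-6))*(-2))**2 = (1/5 + ((36 + 0)*(-6))*(-2))**2 = (1/5 + (36*(-6))*(-2))**2 = (1/5 - 216*(-2))**2 = (1/5 + 432)**2 = (2161/5)**2 = 4669921/25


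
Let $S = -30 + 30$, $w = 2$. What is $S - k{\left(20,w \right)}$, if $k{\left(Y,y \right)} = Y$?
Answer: $-20$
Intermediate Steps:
$S = 0$
$S - k{\left(20,w \right)} = 0 - 20 = -20$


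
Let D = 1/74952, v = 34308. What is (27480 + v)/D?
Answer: 4631134176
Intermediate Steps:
D = 1/74952 ≈ 1.3342e-5
(27480 + v)/D = (27480 + 34308)/(1/74952) = 61788*74952 = 4631134176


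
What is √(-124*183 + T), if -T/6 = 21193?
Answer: 45*I*√74 ≈ 387.1*I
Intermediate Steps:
T = -127158 (T = -6*21193 = -127158)
√(-124*183 + T) = √(-124*183 - 127158) = √(-22692 - 127158) = √(-149850) = 45*I*√74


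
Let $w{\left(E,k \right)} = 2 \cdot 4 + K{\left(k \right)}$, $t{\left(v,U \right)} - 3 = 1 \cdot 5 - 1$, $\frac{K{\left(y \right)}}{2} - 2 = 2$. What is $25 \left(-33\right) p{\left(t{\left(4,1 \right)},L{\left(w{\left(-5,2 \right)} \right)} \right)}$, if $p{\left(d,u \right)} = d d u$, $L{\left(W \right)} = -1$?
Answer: $40425$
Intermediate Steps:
$K{\left(y \right)} = 8$ ($K{\left(y \right)} = 4 + 2 \cdot 2 = 4 + 4 = 8$)
$t{\left(v,U \right)} = 7$ ($t{\left(v,U \right)} = 3 + \left(1 \cdot 5 - 1\right) = 3 + \left(5 - 1\right) = 3 + 4 = 7$)
$w{\left(E,k \right)} = 16$ ($w{\left(E,k \right)} = 2 \cdot 4 + 8 = 8 + 8 = 16$)
$p{\left(d,u \right)} = u d^{2}$ ($p{\left(d,u \right)} = d^{2} u = u d^{2}$)
$25 \left(-33\right) p{\left(t{\left(4,1 \right)},L{\left(w{\left(-5,2 \right)} \right)} \right)} = 25 \left(-33\right) \left(- 7^{2}\right) = - 825 \left(\left(-1\right) 49\right) = \left(-825\right) \left(-49\right) = 40425$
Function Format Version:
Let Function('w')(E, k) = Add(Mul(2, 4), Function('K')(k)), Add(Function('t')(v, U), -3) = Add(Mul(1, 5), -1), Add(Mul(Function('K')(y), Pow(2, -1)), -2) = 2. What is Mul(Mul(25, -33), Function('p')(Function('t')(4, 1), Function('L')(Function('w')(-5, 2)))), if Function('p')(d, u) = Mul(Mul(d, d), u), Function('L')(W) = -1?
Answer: 40425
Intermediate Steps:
Function('K')(y) = 8 (Function('K')(y) = Add(4, Mul(2, 2)) = Add(4, 4) = 8)
Function('t')(v, U) = 7 (Function('t')(v, U) = Add(3, Add(Mul(1, 5), -1)) = Add(3, Add(5, -1)) = Add(3, 4) = 7)
Function('w')(E, k) = 16 (Function('w')(E, k) = Add(Mul(2, 4), 8) = Add(8, 8) = 16)
Function('p')(d, u) = Mul(u, Pow(d, 2)) (Function('p')(d, u) = Mul(Pow(d, 2), u) = Mul(u, Pow(d, 2)))
Mul(Mul(25, -33), Function('p')(Function('t')(4, 1), Function('L')(Function('w')(-5, 2)))) = Mul(Mul(25, -33), Mul(-1, Pow(7, 2))) = Mul(-825, Mul(-1, 49)) = Mul(-825, -49) = 40425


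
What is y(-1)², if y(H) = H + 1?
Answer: 0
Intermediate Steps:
y(H) = 1 + H
y(-1)² = (1 - 1)² = 0² = 0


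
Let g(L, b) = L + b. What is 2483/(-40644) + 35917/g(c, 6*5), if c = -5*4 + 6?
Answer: 364942705/162576 ≈ 2244.8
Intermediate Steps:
c = -14 (c = -20 + 6 = -14)
2483/(-40644) + 35917/g(c, 6*5) = 2483/(-40644) + 35917/(-14 + 6*5) = 2483*(-1/40644) + 35917/(-14 + 30) = -2483/40644 + 35917/16 = 364942705/162576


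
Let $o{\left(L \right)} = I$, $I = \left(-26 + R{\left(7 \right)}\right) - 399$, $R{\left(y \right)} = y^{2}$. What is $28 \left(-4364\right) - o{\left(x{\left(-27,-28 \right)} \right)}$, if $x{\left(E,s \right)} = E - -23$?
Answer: $-121816$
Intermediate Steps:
$x{\left(E,s \right)} = 23 + E$ ($x{\left(E,s \right)} = E + 23 = 23 + E$)
$I = -376$ ($I = \left(-26 + 7^{2}\right) - 399 = \left(-26 + 49\right) - 399 = 23 - 399 = -376$)
$o{\left(L \right)} = -376$
$28 \left(-4364\right) - o{\left(x{\left(-27,-28 \right)} \right)} = 28 \left(-4364\right) - -376 = -122192 + 376 = -121816$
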